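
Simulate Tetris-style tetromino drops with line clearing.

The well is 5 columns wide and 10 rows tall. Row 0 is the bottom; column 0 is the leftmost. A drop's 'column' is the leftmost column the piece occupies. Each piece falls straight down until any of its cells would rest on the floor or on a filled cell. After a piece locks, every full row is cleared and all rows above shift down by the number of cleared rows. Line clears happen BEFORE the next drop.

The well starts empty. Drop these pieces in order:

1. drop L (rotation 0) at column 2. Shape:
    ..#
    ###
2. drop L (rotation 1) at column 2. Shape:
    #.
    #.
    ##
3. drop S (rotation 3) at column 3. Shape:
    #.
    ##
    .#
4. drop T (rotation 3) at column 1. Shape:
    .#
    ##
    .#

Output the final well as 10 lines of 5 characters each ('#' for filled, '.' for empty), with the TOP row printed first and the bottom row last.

Drop 1: L rot0 at col 2 lands with bottom-row=0; cleared 0 line(s) (total 0); column heights now [0 0 1 1 2], max=2
Drop 2: L rot1 at col 2 lands with bottom-row=1; cleared 0 line(s) (total 0); column heights now [0 0 4 2 2], max=4
Drop 3: S rot3 at col 3 lands with bottom-row=2; cleared 0 line(s) (total 0); column heights now [0 0 4 5 4], max=5
Drop 4: T rot3 at col 1 lands with bottom-row=4; cleared 0 line(s) (total 0); column heights now [0 6 7 5 4], max=7

Answer: .....
.....
.....
..#..
.##..
..##.
..###
..#.#
..###
..###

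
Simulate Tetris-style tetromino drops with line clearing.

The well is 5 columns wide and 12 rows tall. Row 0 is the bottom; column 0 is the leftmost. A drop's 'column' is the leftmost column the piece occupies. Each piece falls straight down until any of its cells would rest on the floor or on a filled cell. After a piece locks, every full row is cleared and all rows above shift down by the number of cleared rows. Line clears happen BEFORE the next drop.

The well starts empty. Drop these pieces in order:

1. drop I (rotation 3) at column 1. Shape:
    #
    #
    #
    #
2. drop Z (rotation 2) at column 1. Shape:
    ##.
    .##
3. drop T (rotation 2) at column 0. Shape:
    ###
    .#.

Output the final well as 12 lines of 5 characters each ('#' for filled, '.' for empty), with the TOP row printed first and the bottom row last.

Drop 1: I rot3 at col 1 lands with bottom-row=0; cleared 0 line(s) (total 0); column heights now [0 4 0 0 0], max=4
Drop 2: Z rot2 at col 1 lands with bottom-row=3; cleared 0 line(s) (total 0); column heights now [0 5 5 4 0], max=5
Drop 3: T rot2 at col 0 lands with bottom-row=5; cleared 0 line(s) (total 0); column heights now [7 7 7 4 0], max=7

Answer: .....
.....
.....
.....
.....
###..
.#...
.##..
.###.
.#...
.#...
.#...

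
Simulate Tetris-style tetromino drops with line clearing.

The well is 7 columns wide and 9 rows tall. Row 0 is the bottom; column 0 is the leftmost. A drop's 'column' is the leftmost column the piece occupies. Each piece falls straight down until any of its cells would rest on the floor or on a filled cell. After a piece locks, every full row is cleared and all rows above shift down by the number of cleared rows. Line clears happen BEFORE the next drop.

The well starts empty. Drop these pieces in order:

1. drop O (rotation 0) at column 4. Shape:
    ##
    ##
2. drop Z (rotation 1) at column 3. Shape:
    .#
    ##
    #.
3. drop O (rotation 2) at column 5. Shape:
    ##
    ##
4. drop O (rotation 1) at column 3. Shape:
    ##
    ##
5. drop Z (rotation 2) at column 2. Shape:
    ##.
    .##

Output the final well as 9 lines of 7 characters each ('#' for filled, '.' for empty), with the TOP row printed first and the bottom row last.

Drop 1: O rot0 at col 4 lands with bottom-row=0; cleared 0 line(s) (total 0); column heights now [0 0 0 0 2 2 0], max=2
Drop 2: Z rot1 at col 3 lands with bottom-row=1; cleared 0 line(s) (total 0); column heights now [0 0 0 3 4 2 0], max=4
Drop 3: O rot2 at col 5 lands with bottom-row=2; cleared 0 line(s) (total 0); column heights now [0 0 0 3 4 4 4], max=4
Drop 4: O rot1 at col 3 lands with bottom-row=4; cleared 0 line(s) (total 0); column heights now [0 0 0 6 6 4 4], max=6
Drop 5: Z rot2 at col 2 lands with bottom-row=6; cleared 0 line(s) (total 0); column heights now [0 0 8 8 7 4 4], max=8

Answer: .......
..##...
...##..
...##..
...##..
....###
...####
...###.
....##.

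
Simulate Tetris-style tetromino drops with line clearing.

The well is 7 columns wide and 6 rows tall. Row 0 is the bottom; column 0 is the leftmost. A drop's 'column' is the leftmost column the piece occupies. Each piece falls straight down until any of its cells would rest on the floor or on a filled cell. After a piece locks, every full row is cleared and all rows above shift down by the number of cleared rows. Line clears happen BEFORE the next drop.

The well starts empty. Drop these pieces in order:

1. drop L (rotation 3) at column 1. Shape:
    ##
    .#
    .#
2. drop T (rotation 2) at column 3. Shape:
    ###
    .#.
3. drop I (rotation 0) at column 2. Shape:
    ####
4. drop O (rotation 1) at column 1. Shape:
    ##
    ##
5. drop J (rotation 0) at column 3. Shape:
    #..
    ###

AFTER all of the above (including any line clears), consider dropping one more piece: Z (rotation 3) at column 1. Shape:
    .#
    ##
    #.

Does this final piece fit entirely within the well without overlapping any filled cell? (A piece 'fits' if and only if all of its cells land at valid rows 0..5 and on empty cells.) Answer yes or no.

Drop 1: L rot3 at col 1 lands with bottom-row=0; cleared 0 line(s) (total 0); column heights now [0 3 3 0 0 0 0], max=3
Drop 2: T rot2 at col 3 lands with bottom-row=0; cleared 0 line(s) (total 0); column heights now [0 3 3 2 2 2 0], max=3
Drop 3: I rot0 at col 2 lands with bottom-row=3; cleared 0 line(s) (total 0); column heights now [0 3 4 4 4 4 0], max=4
Drop 4: O rot1 at col 1 lands with bottom-row=4; cleared 0 line(s) (total 0); column heights now [0 6 6 4 4 4 0], max=6
Drop 5: J rot0 at col 3 lands with bottom-row=4; cleared 0 line(s) (total 0); column heights now [0 6 6 6 5 5 0], max=6
Test piece Z rot3 at col 1 (width 2): heights before test = [0 6 6 6 5 5 0]; fits = False

Answer: no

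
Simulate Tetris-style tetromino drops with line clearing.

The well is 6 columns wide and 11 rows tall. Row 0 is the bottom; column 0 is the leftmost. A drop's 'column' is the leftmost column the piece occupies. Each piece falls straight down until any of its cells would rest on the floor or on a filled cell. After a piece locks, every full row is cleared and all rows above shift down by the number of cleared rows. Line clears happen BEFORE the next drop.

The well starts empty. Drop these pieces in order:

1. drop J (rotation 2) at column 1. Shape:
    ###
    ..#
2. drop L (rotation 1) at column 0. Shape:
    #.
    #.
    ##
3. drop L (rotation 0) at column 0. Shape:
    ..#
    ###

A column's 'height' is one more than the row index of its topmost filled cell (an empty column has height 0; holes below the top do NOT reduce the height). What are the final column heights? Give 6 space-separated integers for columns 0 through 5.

Drop 1: J rot2 at col 1 lands with bottom-row=0; cleared 0 line(s) (total 0); column heights now [0 2 2 2 0 0], max=2
Drop 2: L rot1 at col 0 lands with bottom-row=2; cleared 0 line(s) (total 0); column heights now [5 3 2 2 0 0], max=5
Drop 3: L rot0 at col 0 lands with bottom-row=5; cleared 0 line(s) (total 0); column heights now [6 6 7 2 0 0], max=7

Answer: 6 6 7 2 0 0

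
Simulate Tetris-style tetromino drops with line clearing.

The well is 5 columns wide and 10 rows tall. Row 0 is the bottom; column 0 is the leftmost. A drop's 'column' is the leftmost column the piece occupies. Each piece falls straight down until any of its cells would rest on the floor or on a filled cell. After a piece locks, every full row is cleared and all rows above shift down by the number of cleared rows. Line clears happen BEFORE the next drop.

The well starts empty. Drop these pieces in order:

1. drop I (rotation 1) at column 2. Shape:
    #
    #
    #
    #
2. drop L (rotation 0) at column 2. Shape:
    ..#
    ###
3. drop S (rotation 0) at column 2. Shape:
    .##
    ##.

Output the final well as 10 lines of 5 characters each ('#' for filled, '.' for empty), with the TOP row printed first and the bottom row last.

Drop 1: I rot1 at col 2 lands with bottom-row=0; cleared 0 line(s) (total 0); column heights now [0 0 4 0 0], max=4
Drop 2: L rot0 at col 2 lands with bottom-row=4; cleared 0 line(s) (total 0); column heights now [0 0 5 5 6], max=6
Drop 3: S rot0 at col 2 lands with bottom-row=5; cleared 0 line(s) (total 0); column heights now [0 0 6 7 7], max=7

Answer: .....
.....
.....
...##
..###
..###
..#..
..#..
..#..
..#..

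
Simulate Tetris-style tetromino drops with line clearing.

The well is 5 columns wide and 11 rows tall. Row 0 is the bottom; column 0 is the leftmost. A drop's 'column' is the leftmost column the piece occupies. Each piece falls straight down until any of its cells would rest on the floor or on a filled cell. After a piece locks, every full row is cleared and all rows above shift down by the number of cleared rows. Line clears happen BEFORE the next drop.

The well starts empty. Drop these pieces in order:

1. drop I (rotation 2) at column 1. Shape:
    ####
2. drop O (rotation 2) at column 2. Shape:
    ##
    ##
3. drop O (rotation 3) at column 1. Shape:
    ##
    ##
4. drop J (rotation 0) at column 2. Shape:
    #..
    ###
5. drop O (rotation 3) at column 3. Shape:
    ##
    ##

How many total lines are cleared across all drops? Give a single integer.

Answer: 0

Derivation:
Drop 1: I rot2 at col 1 lands with bottom-row=0; cleared 0 line(s) (total 0); column heights now [0 1 1 1 1], max=1
Drop 2: O rot2 at col 2 lands with bottom-row=1; cleared 0 line(s) (total 0); column heights now [0 1 3 3 1], max=3
Drop 3: O rot3 at col 1 lands with bottom-row=3; cleared 0 line(s) (total 0); column heights now [0 5 5 3 1], max=5
Drop 4: J rot0 at col 2 lands with bottom-row=5; cleared 0 line(s) (total 0); column heights now [0 5 7 6 6], max=7
Drop 5: O rot3 at col 3 lands with bottom-row=6; cleared 0 line(s) (total 0); column heights now [0 5 7 8 8], max=8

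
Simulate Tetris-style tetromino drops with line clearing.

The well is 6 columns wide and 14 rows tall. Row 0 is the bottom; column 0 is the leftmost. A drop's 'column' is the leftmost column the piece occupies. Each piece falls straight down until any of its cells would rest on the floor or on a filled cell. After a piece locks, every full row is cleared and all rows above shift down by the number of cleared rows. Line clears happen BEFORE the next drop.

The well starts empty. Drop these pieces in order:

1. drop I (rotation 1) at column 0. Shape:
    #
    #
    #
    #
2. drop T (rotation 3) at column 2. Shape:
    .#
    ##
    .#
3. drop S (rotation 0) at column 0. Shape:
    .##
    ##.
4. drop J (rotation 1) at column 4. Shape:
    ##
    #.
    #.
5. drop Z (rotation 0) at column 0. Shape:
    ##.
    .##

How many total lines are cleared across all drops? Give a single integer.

Answer: 0

Derivation:
Drop 1: I rot1 at col 0 lands with bottom-row=0; cleared 0 line(s) (total 0); column heights now [4 0 0 0 0 0], max=4
Drop 2: T rot3 at col 2 lands with bottom-row=0; cleared 0 line(s) (total 0); column heights now [4 0 2 3 0 0], max=4
Drop 3: S rot0 at col 0 lands with bottom-row=4; cleared 0 line(s) (total 0); column heights now [5 6 6 3 0 0], max=6
Drop 4: J rot1 at col 4 lands with bottom-row=0; cleared 0 line(s) (total 0); column heights now [5 6 6 3 3 3], max=6
Drop 5: Z rot0 at col 0 lands with bottom-row=6; cleared 0 line(s) (total 0); column heights now [8 8 7 3 3 3], max=8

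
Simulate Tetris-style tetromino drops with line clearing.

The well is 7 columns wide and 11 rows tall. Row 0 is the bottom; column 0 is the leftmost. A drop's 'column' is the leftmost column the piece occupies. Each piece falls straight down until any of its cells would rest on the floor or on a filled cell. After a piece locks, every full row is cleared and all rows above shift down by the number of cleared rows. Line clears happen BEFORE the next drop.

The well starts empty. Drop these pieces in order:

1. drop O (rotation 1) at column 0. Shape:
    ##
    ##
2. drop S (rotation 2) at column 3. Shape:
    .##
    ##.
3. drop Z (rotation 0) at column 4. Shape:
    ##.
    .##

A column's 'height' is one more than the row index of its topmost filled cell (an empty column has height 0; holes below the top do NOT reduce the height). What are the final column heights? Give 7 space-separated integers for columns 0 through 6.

Answer: 2 2 0 1 4 4 3

Derivation:
Drop 1: O rot1 at col 0 lands with bottom-row=0; cleared 0 line(s) (total 0); column heights now [2 2 0 0 0 0 0], max=2
Drop 2: S rot2 at col 3 lands with bottom-row=0; cleared 0 line(s) (total 0); column heights now [2 2 0 1 2 2 0], max=2
Drop 3: Z rot0 at col 4 lands with bottom-row=2; cleared 0 line(s) (total 0); column heights now [2 2 0 1 4 4 3], max=4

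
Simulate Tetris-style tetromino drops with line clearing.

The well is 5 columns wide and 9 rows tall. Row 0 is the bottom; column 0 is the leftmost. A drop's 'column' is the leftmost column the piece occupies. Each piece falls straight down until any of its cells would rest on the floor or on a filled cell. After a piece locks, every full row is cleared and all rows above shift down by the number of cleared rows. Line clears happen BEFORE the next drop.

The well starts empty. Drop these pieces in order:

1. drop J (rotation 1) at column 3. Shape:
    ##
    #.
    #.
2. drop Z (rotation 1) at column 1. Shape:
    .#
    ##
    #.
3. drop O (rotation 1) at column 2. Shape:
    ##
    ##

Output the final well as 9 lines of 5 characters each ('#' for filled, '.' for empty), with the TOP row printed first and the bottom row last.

Answer: .....
.....
.....
.....
..##.
..##.
..###
.###.
.#.#.

Derivation:
Drop 1: J rot1 at col 3 lands with bottom-row=0; cleared 0 line(s) (total 0); column heights now [0 0 0 3 3], max=3
Drop 2: Z rot1 at col 1 lands with bottom-row=0; cleared 0 line(s) (total 0); column heights now [0 2 3 3 3], max=3
Drop 3: O rot1 at col 2 lands with bottom-row=3; cleared 0 line(s) (total 0); column heights now [0 2 5 5 3], max=5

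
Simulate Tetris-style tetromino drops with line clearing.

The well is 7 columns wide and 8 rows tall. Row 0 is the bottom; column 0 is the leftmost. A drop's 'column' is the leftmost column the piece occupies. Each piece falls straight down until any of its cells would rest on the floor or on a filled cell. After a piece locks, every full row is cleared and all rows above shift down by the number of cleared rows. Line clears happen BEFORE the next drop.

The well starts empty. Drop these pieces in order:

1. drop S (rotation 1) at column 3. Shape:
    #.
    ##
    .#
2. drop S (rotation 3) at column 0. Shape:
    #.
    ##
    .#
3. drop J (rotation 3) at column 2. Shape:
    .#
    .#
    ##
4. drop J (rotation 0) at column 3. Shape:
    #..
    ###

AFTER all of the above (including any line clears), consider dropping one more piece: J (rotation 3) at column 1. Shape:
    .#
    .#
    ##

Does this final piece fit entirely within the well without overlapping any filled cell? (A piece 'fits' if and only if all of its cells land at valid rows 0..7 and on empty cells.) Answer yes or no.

Drop 1: S rot1 at col 3 lands with bottom-row=0; cleared 0 line(s) (total 0); column heights now [0 0 0 3 2 0 0], max=3
Drop 2: S rot3 at col 0 lands with bottom-row=0; cleared 0 line(s) (total 0); column heights now [3 2 0 3 2 0 0], max=3
Drop 3: J rot3 at col 2 lands with bottom-row=3; cleared 0 line(s) (total 0); column heights now [3 2 4 6 2 0 0], max=6
Drop 4: J rot0 at col 3 lands with bottom-row=6; cleared 0 line(s) (total 0); column heights now [3 2 4 8 7 7 0], max=8
Test piece J rot3 at col 1 (width 2): heights before test = [3 2 4 8 7 7 0]; fits = True

Answer: yes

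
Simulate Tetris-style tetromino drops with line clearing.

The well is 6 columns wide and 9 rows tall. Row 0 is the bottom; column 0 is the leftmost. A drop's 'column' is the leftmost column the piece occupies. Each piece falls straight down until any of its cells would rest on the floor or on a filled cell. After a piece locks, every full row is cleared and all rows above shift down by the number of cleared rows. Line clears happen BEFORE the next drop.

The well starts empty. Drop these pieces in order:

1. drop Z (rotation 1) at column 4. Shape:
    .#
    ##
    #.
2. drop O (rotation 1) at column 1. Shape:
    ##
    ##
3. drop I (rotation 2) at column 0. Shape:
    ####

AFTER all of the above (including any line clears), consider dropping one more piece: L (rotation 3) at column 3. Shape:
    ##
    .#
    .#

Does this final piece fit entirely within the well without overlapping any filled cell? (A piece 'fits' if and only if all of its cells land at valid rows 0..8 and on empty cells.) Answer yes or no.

Drop 1: Z rot1 at col 4 lands with bottom-row=0; cleared 0 line(s) (total 0); column heights now [0 0 0 0 2 3], max=3
Drop 2: O rot1 at col 1 lands with bottom-row=0; cleared 0 line(s) (total 0); column heights now [0 2 2 0 2 3], max=3
Drop 3: I rot2 at col 0 lands with bottom-row=2; cleared 0 line(s) (total 0); column heights now [3 3 3 3 2 3], max=3
Test piece L rot3 at col 3 (width 2): heights before test = [3 3 3 3 2 3]; fits = True

Answer: yes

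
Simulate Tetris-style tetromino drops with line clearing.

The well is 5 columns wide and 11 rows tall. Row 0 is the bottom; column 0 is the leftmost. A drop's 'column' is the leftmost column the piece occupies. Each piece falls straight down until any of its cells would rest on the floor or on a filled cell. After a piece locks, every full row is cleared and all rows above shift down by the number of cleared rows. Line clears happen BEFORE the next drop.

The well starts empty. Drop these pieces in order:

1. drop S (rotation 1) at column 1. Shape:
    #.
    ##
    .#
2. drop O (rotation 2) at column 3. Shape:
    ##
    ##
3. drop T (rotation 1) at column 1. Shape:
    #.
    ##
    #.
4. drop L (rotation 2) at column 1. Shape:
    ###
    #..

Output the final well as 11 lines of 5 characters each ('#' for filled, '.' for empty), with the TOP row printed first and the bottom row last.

Drop 1: S rot1 at col 1 lands with bottom-row=0; cleared 0 line(s) (total 0); column heights now [0 3 2 0 0], max=3
Drop 2: O rot2 at col 3 lands with bottom-row=0; cleared 0 line(s) (total 0); column heights now [0 3 2 2 2], max=3
Drop 3: T rot1 at col 1 lands with bottom-row=3; cleared 0 line(s) (total 0); column heights now [0 6 5 2 2], max=6
Drop 4: L rot2 at col 1 lands with bottom-row=6; cleared 0 line(s) (total 0); column heights now [0 8 8 8 2], max=8

Answer: .....
.....
.....
.###.
.#...
.#...
.##..
.#...
.#...
.####
..###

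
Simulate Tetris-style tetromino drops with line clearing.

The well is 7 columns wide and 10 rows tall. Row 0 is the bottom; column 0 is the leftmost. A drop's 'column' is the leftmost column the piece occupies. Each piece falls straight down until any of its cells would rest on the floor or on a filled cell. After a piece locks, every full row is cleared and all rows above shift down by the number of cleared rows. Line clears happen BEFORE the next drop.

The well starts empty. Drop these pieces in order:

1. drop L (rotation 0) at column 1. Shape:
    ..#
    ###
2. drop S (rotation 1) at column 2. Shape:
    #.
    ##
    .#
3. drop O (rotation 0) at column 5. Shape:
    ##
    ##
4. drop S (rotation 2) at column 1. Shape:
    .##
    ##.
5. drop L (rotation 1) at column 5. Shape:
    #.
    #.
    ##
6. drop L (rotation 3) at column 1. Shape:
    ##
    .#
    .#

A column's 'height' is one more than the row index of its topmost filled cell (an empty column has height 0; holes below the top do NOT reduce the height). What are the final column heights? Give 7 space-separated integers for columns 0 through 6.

Answer: 0 10 10 7 0 5 3

Derivation:
Drop 1: L rot0 at col 1 lands with bottom-row=0; cleared 0 line(s) (total 0); column heights now [0 1 1 2 0 0 0], max=2
Drop 2: S rot1 at col 2 lands with bottom-row=2; cleared 0 line(s) (total 0); column heights now [0 1 5 4 0 0 0], max=5
Drop 3: O rot0 at col 5 lands with bottom-row=0; cleared 0 line(s) (total 0); column heights now [0 1 5 4 0 2 2], max=5
Drop 4: S rot2 at col 1 lands with bottom-row=5; cleared 0 line(s) (total 0); column heights now [0 6 7 7 0 2 2], max=7
Drop 5: L rot1 at col 5 lands with bottom-row=2; cleared 0 line(s) (total 0); column heights now [0 6 7 7 0 5 3], max=7
Drop 6: L rot3 at col 1 lands with bottom-row=7; cleared 0 line(s) (total 0); column heights now [0 10 10 7 0 5 3], max=10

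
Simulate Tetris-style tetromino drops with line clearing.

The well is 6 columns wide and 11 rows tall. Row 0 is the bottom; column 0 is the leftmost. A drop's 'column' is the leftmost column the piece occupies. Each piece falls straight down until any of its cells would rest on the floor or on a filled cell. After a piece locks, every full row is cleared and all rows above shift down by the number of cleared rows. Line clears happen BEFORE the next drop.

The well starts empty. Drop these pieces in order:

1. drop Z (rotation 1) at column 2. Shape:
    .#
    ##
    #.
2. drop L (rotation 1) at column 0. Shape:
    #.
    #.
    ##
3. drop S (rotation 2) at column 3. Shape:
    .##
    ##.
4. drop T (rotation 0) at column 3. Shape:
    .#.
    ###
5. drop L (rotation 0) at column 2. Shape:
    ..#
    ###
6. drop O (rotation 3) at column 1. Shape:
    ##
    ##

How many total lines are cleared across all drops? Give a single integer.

Answer: 0

Derivation:
Drop 1: Z rot1 at col 2 lands with bottom-row=0; cleared 0 line(s) (total 0); column heights now [0 0 2 3 0 0], max=3
Drop 2: L rot1 at col 0 lands with bottom-row=0; cleared 0 line(s) (total 0); column heights now [3 1 2 3 0 0], max=3
Drop 3: S rot2 at col 3 lands with bottom-row=3; cleared 0 line(s) (total 0); column heights now [3 1 2 4 5 5], max=5
Drop 4: T rot0 at col 3 lands with bottom-row=5; cleared 0 line(s) (total 0); column heights now [3 1 2 6 7 6], max=7
Drop 5: L rot0 at col 2 lands with bottom-row=7; cleared 0 line(s) (total 0); column heights now [3 1 8 8 9 6], max=9
Drop 6: O rot3 at col 1 lands with bottom-row=8; cleared 0 line(s) (total 0); column heights now [3 10 10 8 9 6], max=10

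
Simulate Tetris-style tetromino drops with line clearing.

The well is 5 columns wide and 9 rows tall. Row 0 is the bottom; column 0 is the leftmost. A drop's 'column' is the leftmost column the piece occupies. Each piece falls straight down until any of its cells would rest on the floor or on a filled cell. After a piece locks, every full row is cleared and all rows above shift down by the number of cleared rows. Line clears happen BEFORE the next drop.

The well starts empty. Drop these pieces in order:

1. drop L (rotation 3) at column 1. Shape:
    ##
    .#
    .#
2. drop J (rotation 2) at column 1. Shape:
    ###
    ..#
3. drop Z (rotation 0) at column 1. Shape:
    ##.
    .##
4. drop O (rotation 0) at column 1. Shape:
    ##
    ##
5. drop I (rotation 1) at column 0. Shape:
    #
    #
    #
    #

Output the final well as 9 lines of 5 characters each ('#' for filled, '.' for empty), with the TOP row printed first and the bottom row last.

Answer: .....
.##..
.##..
.##..
..##.
####.
####.
#.#..
#.#..

Derivation:
Drop 1: L rot3 at col 1 lands with bottom-row=0; cleared 0 line(s) (total 0); column heights now [0 3 3 0 0], max=3
Drop 2: J rot2 at col 1 lands with bottom-row=2; cleared 0 line(s) (total 0); column heights now [0 4 4 4 0], max=4
Drop 3: Z rot0 at col 1 lands with bottom-row=4; cleared 0 line(s) (total 0); column heights now [0 6 6 5 0], max=6
Drop 4: O rot0 at col 1 lands with bottom-row=6; cleared 0 line(s) (total 0); column heights now [0 8 8 5 0], max=8
Drop 5: I rot1 at col 0 lands with bottom-row=0; cleared 0 line(s) (total 0); column heights now [4 8 8 5 0], max=8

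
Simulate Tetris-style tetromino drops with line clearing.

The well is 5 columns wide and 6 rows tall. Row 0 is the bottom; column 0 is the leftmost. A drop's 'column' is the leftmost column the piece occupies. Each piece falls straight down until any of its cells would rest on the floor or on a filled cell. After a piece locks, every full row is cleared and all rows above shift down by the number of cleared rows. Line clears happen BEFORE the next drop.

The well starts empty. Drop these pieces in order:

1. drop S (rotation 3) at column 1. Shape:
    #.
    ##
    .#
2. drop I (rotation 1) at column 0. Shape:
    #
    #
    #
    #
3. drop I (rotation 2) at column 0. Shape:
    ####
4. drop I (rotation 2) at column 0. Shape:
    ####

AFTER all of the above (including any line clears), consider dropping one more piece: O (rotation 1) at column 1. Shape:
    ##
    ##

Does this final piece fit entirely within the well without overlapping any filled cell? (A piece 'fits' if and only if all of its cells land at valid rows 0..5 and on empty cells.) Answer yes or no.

Drop 1: S rot3 at col 1 lands with bottom-row=0; cleared 0 line(s) (total 0); column heights now [0 3 2 0 0], max=3
Drop 2: I rot1 at col 0 lands with bottom-row=0; cleared 0 line(s) (total 0); column heights now [4 3 2 0 0], max=4
Drop 3: I rot2 at col 0 lands with bottom-row=4; cleared 0 line(s) (total 0); column heights now [5 5 5 5 0], max=5
Drop 4: I rot2 at col 0 lands with bottom-row=5; cleared 0 line(s) (total 0); column heights now [6 6 6 6 0], max=6
Test piece O rot1 at col 1 (width 2): heights before test = [6 6 6 6 0]; fits = False

Answer: no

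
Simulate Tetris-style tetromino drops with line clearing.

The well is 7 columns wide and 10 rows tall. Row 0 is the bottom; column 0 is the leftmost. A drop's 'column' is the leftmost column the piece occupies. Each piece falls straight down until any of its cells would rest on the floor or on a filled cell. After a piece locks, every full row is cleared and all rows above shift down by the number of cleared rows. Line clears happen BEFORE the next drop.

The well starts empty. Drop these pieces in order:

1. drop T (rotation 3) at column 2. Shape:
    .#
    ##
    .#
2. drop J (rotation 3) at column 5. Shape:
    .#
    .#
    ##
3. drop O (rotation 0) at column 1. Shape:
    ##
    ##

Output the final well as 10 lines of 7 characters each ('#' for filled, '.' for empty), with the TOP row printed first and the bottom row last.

Answer: .......
.......
.......
.......
.......
.......
.##....
.###..#
..##..#
...#.##

Derivation:
Drop 1: T rot3 at col 2 lands with bottom-row=0; cleared 0 line(s) (total 0); column heights now [0 0 2 3 0 0 0], max=3
Drop 2: J rot3 at col 5 lands with bottom-row=0; cleared 0 line(s) (total 0); column heights now [0 0 2 3 0 1 3], max=3
Drop 3: O rot0 at col 1 lands with bottom-row=2; cleared 0 line(s) (total 0); column heights now [0 4 4 3 0 1 3], max=4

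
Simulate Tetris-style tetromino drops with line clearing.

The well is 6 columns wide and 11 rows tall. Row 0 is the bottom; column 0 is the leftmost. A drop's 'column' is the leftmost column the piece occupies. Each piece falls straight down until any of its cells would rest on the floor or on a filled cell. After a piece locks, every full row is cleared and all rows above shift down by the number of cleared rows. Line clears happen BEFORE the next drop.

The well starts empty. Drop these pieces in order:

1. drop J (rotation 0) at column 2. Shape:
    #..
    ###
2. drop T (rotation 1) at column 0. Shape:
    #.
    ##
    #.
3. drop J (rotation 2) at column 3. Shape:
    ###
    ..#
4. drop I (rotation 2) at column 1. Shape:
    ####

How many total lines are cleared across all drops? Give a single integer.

Answer: 1

Derivation:
Drop 1: J rot0 at col 2 lands with bottom-row=0; cleared 0 line(s) (total 0); column heights now [0 0 2 1 1 0], max=2
Drop 2: T rot1 at col 0 lands with bottom-row=0; cleared 0 line(s) (total 0); column heights now [3 2 2 1 1 0], max=3
Drop 3: J rot2 at col 3 lands with bottom-row=0; cleared 1 line(s) (total 1); column heights now [2 0 1 1 1 1], max=2
Drop 4: I rot2 at col 1 lands with bottom-row=1; cleared 0 line(s) (total 1); column heights now [2 2 2 2 2 1], max=2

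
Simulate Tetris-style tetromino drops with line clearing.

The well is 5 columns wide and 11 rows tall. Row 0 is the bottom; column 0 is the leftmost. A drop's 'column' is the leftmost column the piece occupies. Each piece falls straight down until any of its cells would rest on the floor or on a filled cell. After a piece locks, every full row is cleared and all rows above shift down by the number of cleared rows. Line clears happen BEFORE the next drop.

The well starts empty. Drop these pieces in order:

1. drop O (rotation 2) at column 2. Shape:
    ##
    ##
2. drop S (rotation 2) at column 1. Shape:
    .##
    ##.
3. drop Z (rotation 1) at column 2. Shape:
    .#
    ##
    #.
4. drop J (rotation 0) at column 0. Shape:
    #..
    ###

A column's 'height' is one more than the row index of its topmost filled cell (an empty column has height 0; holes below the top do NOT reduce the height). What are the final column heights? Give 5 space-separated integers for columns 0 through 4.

Drop 1: O rot2 at col 2 lands with bottom-row=0; cleared 0 line(s) (total 0); column heights now [0 0 2 2 0], max=2
Drop 2: S rot2 at col 1 lands with bottom-row=2; cleared 0 line(s) (total 0); column heights now [0 3 4 4 0], max=4
Drop 3: Z rot1 at col 2 lands with bottom-row=4; cleared 0 line(s) (total 0); column heights now [0 3 6 7 0], max=7
Drop 4: J rot0 at col 0 lands with bottom-row=6; cleared 0 line(s) (total 0); column heights now [8 7 7 7 0], max=8

Answer: 8 7 7 7 0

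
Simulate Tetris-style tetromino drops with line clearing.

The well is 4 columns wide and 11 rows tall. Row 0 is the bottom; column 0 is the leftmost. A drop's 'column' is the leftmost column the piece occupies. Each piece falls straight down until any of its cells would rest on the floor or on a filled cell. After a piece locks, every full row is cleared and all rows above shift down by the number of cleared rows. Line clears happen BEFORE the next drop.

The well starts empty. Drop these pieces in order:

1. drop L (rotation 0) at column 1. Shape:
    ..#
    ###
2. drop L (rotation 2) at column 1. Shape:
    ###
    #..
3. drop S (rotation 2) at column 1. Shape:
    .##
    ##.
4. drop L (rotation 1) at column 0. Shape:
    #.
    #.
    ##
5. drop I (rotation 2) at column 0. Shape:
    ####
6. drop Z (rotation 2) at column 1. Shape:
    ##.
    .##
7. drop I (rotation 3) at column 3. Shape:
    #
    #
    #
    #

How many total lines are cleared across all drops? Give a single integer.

Answer: 3

Derivation:
Drop 1: L rot0 at col 1 lands with bottom-row=0; cleared 0 line(s) (total 0); column heights now [0 1 1 2], max=2
Drop 2: L rot2 at col 1 lands with bottom-row=1; cleared 0 line(s) (total 0); column heights now [0 3 3 3], max=3
Drop 3: S rot2 at col 1 lands with bottom-row=3; cleared 0 line(s) (total 0); column heights now [0 4 5 5], max=5
Drop 4: L rot1 at col 0 lands with bottom-row=4; cleared 1 line(s) (total 1); column heights now [6 4 4 3], max=6
Drop 5: I rot2 at col 0 lands with bottom-row=6; cleared 1 line(s) (total 2); column heights now [6 4 4 3], max=6
Drop 6: Z rot2 at col 1 lands with bottom-row=4; cleared 0 line(s) (total 2); column heights now [6 6 6 5], max=6
Drop 7: I rot3 at col 3 lands with bottom-row=5; cleared 1 line(s) (total 3); column heights now [5 4 5 8], max=8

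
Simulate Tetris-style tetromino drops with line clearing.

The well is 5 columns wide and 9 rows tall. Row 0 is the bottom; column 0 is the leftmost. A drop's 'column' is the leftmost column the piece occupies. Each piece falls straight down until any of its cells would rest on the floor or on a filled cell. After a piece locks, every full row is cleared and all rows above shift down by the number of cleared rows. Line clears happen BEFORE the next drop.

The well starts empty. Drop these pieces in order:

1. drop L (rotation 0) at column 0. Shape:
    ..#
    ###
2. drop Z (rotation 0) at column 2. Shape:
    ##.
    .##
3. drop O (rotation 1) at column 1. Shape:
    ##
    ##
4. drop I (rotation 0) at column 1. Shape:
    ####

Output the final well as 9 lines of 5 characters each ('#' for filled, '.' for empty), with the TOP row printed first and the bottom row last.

Answer: .....
.....
.....
.####
.##..
.##..
..##.
..###
###..

Derivation:
Drop 1: L rot0 at col 0 lands with bottom-row=0; cleared 0 line(s) (total 0); column heights now [1 1 2 0 0], max=2
Drop 2: Z rot0 at col 2 lands with bottom-row=1; cleared 0 line(s) (total 0); column heights now [1 1 3 3 2], max=3
Drop 3: O rot1 at col 1 lands with bottom-row=3; cleared 0 line(s) (total 0); column heights now [1 5 5 3 2], max=5
Drop 4: I rot0 at col 1 lands with bottom-row=5; cleared 0 line(s) (total 0); column heights now [1 6 6 6 6], max=6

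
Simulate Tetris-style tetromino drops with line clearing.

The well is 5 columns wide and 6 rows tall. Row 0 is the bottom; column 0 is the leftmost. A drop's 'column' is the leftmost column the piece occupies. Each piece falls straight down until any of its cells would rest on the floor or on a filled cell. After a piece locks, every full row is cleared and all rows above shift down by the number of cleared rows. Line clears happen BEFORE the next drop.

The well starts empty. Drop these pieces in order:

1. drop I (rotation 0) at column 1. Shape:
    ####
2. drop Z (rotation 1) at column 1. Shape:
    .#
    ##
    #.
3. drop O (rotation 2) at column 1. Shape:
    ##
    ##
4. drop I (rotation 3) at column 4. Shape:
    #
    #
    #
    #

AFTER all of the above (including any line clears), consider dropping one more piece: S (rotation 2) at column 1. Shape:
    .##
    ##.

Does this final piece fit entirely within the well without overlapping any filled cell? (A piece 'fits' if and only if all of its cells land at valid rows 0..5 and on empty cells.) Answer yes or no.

Drop 1: I rot0 at col 1 lands with bottom-row=0; cleared 0 line(s) (total 0); column heights now [0 1 1 1 1], max=1
Drop 2: Z rot1 at col 1 lands with bottom-row=1; cleared 0 line(s) (total 0); column heights now [0 3 4 1 1], max=4
Drop 3: O rot2 at col 1 lands with bottom-row=4; cleared 0 line(s) (total 0); column heights now [0 6 6 1 1], max=6
Drop 4: I rot3 at col 4 lands with bottom-row=1; cleared 0 line(s) (total 0); column heights now [0 6 6 1 5], max=6
Test piece S rot2 at col 1 (width 3): heights before test = [0 6 6 1 5]; fits = False

Answer: no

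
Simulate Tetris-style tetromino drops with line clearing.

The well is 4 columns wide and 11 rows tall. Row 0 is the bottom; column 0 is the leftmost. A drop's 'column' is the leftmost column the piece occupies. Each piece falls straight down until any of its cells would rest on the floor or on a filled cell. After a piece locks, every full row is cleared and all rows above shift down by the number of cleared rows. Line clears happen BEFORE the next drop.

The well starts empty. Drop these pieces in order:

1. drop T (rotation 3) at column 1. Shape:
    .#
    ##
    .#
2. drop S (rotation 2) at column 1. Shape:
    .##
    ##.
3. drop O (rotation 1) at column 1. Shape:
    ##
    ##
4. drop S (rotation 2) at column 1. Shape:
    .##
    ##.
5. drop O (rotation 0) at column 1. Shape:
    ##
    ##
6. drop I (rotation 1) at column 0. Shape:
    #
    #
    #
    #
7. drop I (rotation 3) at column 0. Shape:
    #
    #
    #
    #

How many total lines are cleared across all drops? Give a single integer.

Answer: 0

Derivation:
Drop 1: T rot3 at col 1 lands with bottom-row=0; cleared 0 line(s) (total 0); column heights now [0 2 3 0], max=3
Drop 2: S rot2 at col 1 lands with bottom-row=3; cleared 0 line(s) (total 0); column heights now [0 4 5 5], max=5
Drop 3: O rot1 at col 1 lands with bottom-row=5; cleared 0 line(s) (total 0); column heights now [0 7 7 5], max=7
Drop 4: S rot2 at col 1 lands with bottom-row=7; cleared 0 line(s) (total 0); column heights now [0 8 9 9], max=9
Drop 5: O rot0 at col 1 lands with bottom-row=9; cleared 0 line(s) (total 0); column heights now [0 11 11 9], max=11
Drop 6: I rot1 at col 0 lands with bottom-row=0; cleared 0 line(s) (total 0); column heights now [4 11 11 9], max=11
Drop 7: I rot3 at col 0 lands with bottom-row=4; cleared 0 line(s) (total 0); column heights now [8 11 11 9], max=11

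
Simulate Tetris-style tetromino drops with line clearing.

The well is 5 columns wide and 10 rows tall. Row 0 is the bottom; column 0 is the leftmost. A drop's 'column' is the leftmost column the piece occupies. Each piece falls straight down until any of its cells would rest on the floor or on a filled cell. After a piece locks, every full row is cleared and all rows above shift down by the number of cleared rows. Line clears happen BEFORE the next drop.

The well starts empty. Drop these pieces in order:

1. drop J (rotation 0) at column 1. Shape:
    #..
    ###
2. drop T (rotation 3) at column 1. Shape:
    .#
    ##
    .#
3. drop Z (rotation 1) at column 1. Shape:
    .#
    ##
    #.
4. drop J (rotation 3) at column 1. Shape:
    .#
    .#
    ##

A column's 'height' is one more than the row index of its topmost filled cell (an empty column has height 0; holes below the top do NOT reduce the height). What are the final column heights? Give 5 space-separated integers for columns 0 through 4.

Drop 1: J rot0 at col 1 lands with bottom-row=0; cleared 0 line(s) (total 0); column heights now [0 2 1 1 0], max=2
Drop 2: T rot3 at col 1 lands with bottom-row=1; cleared 0 line(s) (total 0); column heights now [0 3 4 1 0], max=4
Drop 3: Z rot1 at col 1 lands with bottom-row=3; cleared 0 line(s) (total 0); column heights now [0 5 6 1 0], max=6
Drop 4: J rot3 at col 1 lands with bottom-row=6; cleared 0 line(s) (total 0); column heights now [0 7 9 1 0], max=9

Answer: 0 7 9 1 0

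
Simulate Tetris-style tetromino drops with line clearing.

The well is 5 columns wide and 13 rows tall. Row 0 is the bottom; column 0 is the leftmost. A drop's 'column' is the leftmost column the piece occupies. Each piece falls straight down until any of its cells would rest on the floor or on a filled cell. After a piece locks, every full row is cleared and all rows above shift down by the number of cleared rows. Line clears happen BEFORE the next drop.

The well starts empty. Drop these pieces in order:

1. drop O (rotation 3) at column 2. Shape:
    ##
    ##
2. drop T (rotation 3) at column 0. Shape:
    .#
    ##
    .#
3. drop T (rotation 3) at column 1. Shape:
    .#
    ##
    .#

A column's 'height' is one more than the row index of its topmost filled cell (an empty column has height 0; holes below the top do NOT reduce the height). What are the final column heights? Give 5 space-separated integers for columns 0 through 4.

Answer: 2 4 5 2 0

Derivation:
Drop 1: O rot3 at col 2 lands with bottom-row=0; cleared 0 line(s) (total 0); column heights now [0 0 2 2 0], max=2
Drop 2: T rot3 at col 0 lands with bottom-row=0; cleared 0 line(s) (total 0); column heights now [2 3 2 2 0], max=3
Drop 3: T rot3 at col 1 lands with bottom-row=2; cleared 0 line(s) (total 0); column heights now [2 4 5 2 0], max=5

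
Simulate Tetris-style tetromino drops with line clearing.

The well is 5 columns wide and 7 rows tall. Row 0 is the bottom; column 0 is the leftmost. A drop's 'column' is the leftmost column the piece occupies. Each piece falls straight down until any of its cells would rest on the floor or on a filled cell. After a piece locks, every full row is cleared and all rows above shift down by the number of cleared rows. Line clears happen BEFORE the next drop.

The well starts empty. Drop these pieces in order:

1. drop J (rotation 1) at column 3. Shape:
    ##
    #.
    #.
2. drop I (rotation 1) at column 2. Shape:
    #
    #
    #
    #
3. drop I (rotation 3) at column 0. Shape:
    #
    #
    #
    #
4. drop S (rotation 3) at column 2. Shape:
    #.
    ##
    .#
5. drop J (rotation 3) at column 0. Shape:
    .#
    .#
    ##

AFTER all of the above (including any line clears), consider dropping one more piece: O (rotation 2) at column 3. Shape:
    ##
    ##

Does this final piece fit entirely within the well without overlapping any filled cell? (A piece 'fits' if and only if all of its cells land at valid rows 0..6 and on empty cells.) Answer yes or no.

Answer: yes

Derivation:
Drop 1: J rot1 at col 3 lands with bottom-row=0; cleared 0 line(s) (total 0); column heights now [0 0 0 3 3], max=3
Drop 2: I rot1 at col 2 lands with bottom-row=0; cleared 0 line(s) (total 0); column heights now [0 0 4 3 3], max=4
Drop 3: I rot3 at col 0 lands with bottom-row=0; cleared 0 line(s) (total 0); column heights now [4 0 4 3 3], max=4
Drop 4: S rot3 at col 2 lands with bottom-row=3; cleared 0 line(s) (total 0); column heights now [4 0 6 5 3], max=6
Drop 5: J rot3 at col 0 lands with bottom-row=4; cleared 0 line(s) (total 0); column heights now [5 7 6 5 3], max=7
Test piece O rot2 at col 3 (width 2): heights before test = [5 7 6 5 3]; fits = True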